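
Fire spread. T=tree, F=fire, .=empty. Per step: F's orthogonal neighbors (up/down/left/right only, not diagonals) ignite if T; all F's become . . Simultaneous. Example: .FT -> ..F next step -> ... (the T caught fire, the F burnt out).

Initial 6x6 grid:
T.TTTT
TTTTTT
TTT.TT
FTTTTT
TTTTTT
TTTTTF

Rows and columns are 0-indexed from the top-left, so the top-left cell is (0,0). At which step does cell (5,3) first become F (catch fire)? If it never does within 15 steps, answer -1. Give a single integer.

Step 1: cell (5,3)='T' (+5 fires, +2 burnt)
Step 2: cell (5,3)='F' (+8 fires, +5 burnt)
  -> target ignites at step 2
Step 3: cell (5,3)='.' (+10 fires, +8 burnt)
Step 4: cell (5,3)='.' (+3 fires, +10 burnt)
Step 5: cell (5,3)='.' (+4 fires, +3 burnt)
Step 6: cell (5,3)='.' (+2 fires, +4 burnt)
Step 7: cell (5,3)='.' (+0 fires, +2 burnt)
  fire out at step 7

2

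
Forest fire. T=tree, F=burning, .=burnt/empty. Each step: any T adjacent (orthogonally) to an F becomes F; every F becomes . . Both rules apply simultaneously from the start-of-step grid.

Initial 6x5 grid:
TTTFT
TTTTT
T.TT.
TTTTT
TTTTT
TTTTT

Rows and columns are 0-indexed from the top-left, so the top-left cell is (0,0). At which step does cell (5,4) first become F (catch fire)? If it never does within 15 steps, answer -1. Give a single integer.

Step 1: cell (5,4)='T' (+3 fires, +1 burnt)
Step 2: cell (5,4)='T' (+4 fires, +3 burnt)
Step 3: cell (5,4)='T' (+4 fires, +4 burnt)
Step 4: cell (5,4)='T' (+4 fires, +4 burnt)
Step 5: cell (5,4)='T' (+5 fires, +4 burnt)
Step 6: cell (5,4)='F' (+4 fires, +5 burnt)
  -> target ignites at step 6
Step 7: cell (5,4)='.' (+2 fires, +4 burnt)
Step 8: cell (5,4)='.' (+1 fires, +2 burnt)
Step 9: cell (5,4)='.' (+0 fires, +1 burnt)
  fire out at step 9

6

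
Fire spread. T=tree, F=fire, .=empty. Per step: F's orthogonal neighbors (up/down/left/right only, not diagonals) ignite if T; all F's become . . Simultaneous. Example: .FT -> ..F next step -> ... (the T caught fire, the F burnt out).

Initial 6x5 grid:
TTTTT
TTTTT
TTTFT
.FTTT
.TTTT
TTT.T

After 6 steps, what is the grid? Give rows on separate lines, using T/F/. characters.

Step 1: 7 trees catch fire, 2 burn out
  TTTTT
  TTTFT
  TFF.F
  ..FFT
  .FTTT
  TTT.T
Step 2: 9 trees catch fire, 7 burn out
  TTTFT
  TFF.F
  F....
  ....F
  ..FFT
  TFT.T
Step 3: 7 trees catch fire, 9 burn out
  TFF.F
  F....
  .....
  .....
  ....F
  F.F.T
Step 4: 2 trees catch fire, 7 burn out
  F....
  .....
  .....
  .....
  .....
  ....F
Step 5: 0 trees catch fire, 2 burn out
  .....
  .....
  .....
  .....
  .....
  .....
Step 6: 0 trees catch fire, 0 burn out
  .....
  .....
  .....
  .....
  .....
  .....

.....
.....
.....
.....
.....
.....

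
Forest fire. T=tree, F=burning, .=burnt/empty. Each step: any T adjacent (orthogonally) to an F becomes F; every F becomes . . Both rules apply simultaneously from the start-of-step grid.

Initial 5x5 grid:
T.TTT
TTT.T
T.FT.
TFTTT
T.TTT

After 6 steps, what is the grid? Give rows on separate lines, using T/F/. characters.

Step 1: 4 trees catch fire, 2 burn out
  T.TTT
  TTF.T
  T..F.
  F.FTT
  T.TTT
Step 2: 6 trees catch fire, 4 burn out
  T.FTT
  TF..T
  F....
  ...FT
  F.FTT
Step 3: 4 trees catch fire, 6 burn out
  T..FT
  F...T
  .....
  ....F
  ...FT
Step 4: 3 trees catch fire, 4 burn out
  F...F
  ....T
  .....
  .....
  ....F
Step 5: 1 trees catch fire, 3 burn out
  .....
  ....F
  .....
  .....
  .....
Step 6: 0 trees catch fire, 1 burn out
  .....
  .....
  .....
  .....
  .....

.....
.....
.....
.....
.....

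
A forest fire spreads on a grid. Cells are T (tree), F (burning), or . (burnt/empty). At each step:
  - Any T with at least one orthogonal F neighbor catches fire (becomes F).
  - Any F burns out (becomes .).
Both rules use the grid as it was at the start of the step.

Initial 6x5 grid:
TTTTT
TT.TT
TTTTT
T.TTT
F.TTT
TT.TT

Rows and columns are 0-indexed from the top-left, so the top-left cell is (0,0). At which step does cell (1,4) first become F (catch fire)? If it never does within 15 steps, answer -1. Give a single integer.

Step 1: cell (1,4)='T' (+2 fires, +1 burnt)
Step 2: cell (1,4)='T' (+2 fires, +2 burnt)
Step 3: cell (1,4)='T' (+2 fires, +2 burnt)
Step 4: cell (1,4)='T' (+3 fires, +2 burnt)
Step 5: cell (1,4)='T' (+3 fires, +3 burnt)
Step 6: cell (1,4)='T' (+5 fires, +3 burnt)
Step 7: cell (1,4)='F' (+4 fires, +5 burnt)
  -> target ignites at step 7
Step 8: cell (1,4)='.' (+3 fires, +4 burnt)
Step 9: cell (1,4)='.' (+1 fires, +3 burnt)
Step 10: cell (1,4)='.' (+0 fires, +1 burnt)
  fire out at step 10

7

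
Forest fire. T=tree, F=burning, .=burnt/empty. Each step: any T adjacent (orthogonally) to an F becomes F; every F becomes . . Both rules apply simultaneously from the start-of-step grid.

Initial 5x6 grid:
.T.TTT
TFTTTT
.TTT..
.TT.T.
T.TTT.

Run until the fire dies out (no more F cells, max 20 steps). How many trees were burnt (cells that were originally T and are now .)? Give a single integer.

Step 1: +4 fires, +1 burnt (F count now 4)
Step 2: +3 fires, +4 burnt (F count now 3)
Step 3: +4 fires, +3 burnt (F count now 4)
Step 4: +3 fires, +4 burnt (F count now 3)
Step 5: +2 fires, +3 burnt (F count now 2)
Step 6: +1 fires, +2 burnt (F count now 1)
Step 7: +1 fires, +1 burnt (F count now 1)
Step 8: +0 fires, +1 burnt (F count now 0)
Fire out after step 8
Initially T: 19, now '.': 29
Total burnt (originally-T cells now '.'): 18

Answer: 18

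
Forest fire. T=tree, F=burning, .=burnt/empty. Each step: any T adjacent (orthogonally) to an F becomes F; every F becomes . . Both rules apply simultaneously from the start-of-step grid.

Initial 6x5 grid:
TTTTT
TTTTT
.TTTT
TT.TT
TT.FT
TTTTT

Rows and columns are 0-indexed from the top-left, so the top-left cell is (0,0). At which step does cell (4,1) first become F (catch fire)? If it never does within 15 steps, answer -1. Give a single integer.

Step 1: cell (4,1)='T' (+3 fires, +1 burnt)
Step 2: cell (4,1)='T' (+4 fires, +3 burnt)
Step 3: cell (4,1)='T' (+4 fires, +4 burnt)
Step 4: cell (4,1)='F' (+6 fires, +4 burnt)
  -> target ignites at step 4
Step 5: cell (4,1)='.' (+5 fires, +6 burnt)
Step 6: cell (4,1)='.' (+3 fires, +5 burnt)
Step 7: cell (4,1)='.' (+1 fires, +3 burnt)
Step 8: cell (4,1)='.' (+0 fires, +1 burnt)
  fire out at step 8

4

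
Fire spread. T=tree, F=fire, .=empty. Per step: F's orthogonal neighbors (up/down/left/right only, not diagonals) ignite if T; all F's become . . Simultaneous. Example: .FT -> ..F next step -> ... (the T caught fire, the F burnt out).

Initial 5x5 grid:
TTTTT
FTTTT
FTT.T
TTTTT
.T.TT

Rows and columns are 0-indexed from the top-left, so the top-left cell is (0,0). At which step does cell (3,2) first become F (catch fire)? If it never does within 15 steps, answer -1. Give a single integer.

Step 1: cell (3,2)='T' (+4 fires, +2 burnt)
Step 2: cell (3,2)='T' (+4 fires, +4 burnt)
Step 3: cell (3,2)='F' (+4 fires, +4 burnt)
  -> target ignites at step 3
Step 4: cell (3,2)='.' (+3 fires, +4 burnt)
Step 5: cell (3,2)='.' (+4 fires, +3 burnt)
Step 6: cell (3,2)='.' (+1 fires, +4 burnt)
Step 7: cell (3,2)='.' (+0 fires, +1 burnt)
  fire out at step 7

3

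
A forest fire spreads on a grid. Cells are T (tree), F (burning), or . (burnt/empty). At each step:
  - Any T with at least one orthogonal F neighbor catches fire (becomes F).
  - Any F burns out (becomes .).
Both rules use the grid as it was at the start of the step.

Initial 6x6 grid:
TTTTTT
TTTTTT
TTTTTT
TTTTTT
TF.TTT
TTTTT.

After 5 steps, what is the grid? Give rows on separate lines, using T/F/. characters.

Step 1: 3 trees catch fire, 1 burn out
  TTTTTT
  TTTTTT
  TTTTTT
  TFTTTT
  F..TTT
  TFTTT.
Step 2: 5 trees catch fire, 3 burn out
  TTTTTT
  TTTTTT
  TFTTTT
  F.FTTT
  ...TTT
  F.FTT.
Step 3: 5 trees catch fire, 5 burn out
  TTTTTT
  TFTTTT
  F.FTTT
  ...FTT
  ...TTT
  ...FT.
Step 4: 7 trees catch fire, 5 burn out
  TFTTTT
  F.FTTT
  ...FTT
  ....FT
  ...FTT
  ....F.
Step 5: 6 trees catch fire, 7 burn out
  F.FTTT
  ...FTT
  ....FT
  .....F
  ....FT
  ......

F.FTTT
...FTT
....FT
.....F
....FT
......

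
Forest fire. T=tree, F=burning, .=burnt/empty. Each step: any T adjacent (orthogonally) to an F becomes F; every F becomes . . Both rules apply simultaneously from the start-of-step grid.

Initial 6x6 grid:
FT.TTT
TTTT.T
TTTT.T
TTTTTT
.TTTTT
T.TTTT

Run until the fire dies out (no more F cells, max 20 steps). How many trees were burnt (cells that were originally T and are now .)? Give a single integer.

Answer: 29

Derivation:
Step 1: +2 fires, +1 burnt (F count now 2)
Step 2: +2 fires, +2 burnt (F count now 2)
Step 3: +3 fires, +2 burnt (F count now 3)
Step 4: +3 fires, +3 burnt (F count now 3)
Step 5: +4 fires, +3 burnt (F count now 4)
Step 6: +3 fires, +4 burnt (F count now 3)
Step 7: +4 fires, +3 burnt (F count now 4)
Step 8: +4 fires, +4 burnt (F count now 4)
Step 9: +3 fires, +4 burnt (F count now 3)
Step 10: +1 fires, +3 burnt (F count now 1)
Step 11: +0 fires, +1 burnt (F count now 0)
Fire out after step 11
Initially T: 30, now '.': 35
Total burnt (originally-T cells now '.'): 29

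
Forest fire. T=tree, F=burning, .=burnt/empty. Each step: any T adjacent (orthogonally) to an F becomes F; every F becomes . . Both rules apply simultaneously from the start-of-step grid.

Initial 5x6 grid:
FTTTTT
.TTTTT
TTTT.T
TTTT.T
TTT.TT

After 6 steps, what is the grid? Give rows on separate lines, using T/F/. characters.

Step 1: 1 trees catch fire, 1 burn out
  .FTTTT
  .TTTTT
  TTTT.T
  TTTT.T
  TTT.TT
Step 2: 2 trees catch fire, 1 burn out
  ..FTTT
  .FTTTT
  TTTT.T
  TTTT.T
  TTT.TT
Step 3: 3 trees catch fire, 2 burn out
  ...FTT
  ..FTTT
  TFTT.T
  TTTT.T
  TTT.TT
Step 4: 5 trees catch fire, 3 burn out
  ....FT
  ...FTT
  F.FT.T
  TFTT.T
  TTT.TT
Step 5: 6 trees catch fire, 5 burn out
  .....F
  ....FT
  ...F.T
  F.FT.T
  TFT.TT
Step 6: 4 trees catch fire, 6 burn out
  ......
  .....F
  .....T
  ...F.T
  F.F.TT

......
.....F
.....T
...F.T
F.F.TT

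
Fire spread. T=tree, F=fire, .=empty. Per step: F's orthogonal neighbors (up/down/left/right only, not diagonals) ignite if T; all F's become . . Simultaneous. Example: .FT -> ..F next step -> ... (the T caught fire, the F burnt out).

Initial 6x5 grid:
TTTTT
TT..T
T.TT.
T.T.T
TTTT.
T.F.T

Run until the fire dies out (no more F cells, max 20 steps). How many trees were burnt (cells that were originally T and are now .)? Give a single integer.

Answer: 18

Derivation:
Step 1: +1 fires, +1 burnt (F count now 1)
Step 2: +3 fires, +1 burnt (F count now 3)
Step 3: +2 fires, +3 burnt (F count now 2)
Step 4: +3 fires, +2 burnt (F count now 3)
Step 5: +1 fires, +3 burnt (F count now 1)
Step 6: +1 fires, +1 burnt (F count now 1)
Step 7: +2 fires, +1 burnt (F count now 2)
Step 8: +1 fires, +2 burnt (F count now 1)
Step 9: +1 fires, +1 burnt (F count now 1)
Step 10: +1 fires, +1 burnt (F count now 1)
Step 11: +1 fires, +1 burnt (F count now 1)
Step 12: +1 fires, +1 burnt (F count now 1)
Step 13: +0 fires, +1 burnt (F count now 0)
Fire out after step 13
Initially T: 20, now '.': 28
Total burnt (originally-T cells now '.'): 18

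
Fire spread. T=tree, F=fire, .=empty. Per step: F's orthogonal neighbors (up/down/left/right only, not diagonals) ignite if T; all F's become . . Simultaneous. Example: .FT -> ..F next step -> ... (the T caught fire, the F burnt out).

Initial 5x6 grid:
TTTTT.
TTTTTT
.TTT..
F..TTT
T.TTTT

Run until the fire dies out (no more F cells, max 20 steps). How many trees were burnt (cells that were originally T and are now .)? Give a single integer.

Answer: 1

Derivation:
Step 1: +1 fires, +1 burnt (F count now 1)
Step 2: +0 fires, +1 burnt (F count now 0)
Fire out after step 2
Initially T: 22, now '.': 9
Total burnt (originally-T cells now '.'): 1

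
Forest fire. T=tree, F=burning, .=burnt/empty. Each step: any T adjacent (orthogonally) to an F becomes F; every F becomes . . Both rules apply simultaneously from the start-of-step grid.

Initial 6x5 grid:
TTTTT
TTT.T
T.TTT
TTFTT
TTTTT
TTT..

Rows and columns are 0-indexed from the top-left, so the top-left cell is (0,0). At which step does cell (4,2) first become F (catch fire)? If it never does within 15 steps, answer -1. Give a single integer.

Step 1: cell (4,2)='F' (+4 fires, +1 burnt)
  -> target ignites at step 1
Step 2: cell (4,2)='.' (+7 fires, +4 burnt)
Step 3: cell (4,2)='.' (+7 fires, +7 burnt)
Step 4: cell (4,2)='.' (+5 fires, +7 burnt)
Step 5: cell (4,2)='.' (+2 fires, +5 burnt)
Step 6: cell (4,2)='.' (+0 fires, +2 burnt)
  fire out at step 6

1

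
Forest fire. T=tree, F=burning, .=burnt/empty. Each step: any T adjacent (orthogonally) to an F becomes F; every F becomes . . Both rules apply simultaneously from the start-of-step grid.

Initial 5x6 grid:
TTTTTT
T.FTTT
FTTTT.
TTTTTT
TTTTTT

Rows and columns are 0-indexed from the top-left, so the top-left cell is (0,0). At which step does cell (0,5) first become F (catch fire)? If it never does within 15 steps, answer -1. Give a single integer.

Step 1: cell (0,5)='T' (+6 fires, +2 burnt)
Step 2: cell (0,5)='T' (+8 fires, +6 burnt)
Step 3: cell (0,5)='T' (+6 fires, +8 burnt)
Step 4: cell (0,5)='F' (+3 fires, +6 burnt)
  -> target ignites at step 4
Step 5: cell (0,5)='.' (+2 fires, +3 burnt)
Step 6: cell (0,5)='.' (+1 fires, +2 burnt)
Step 7: cell (0,5)='.' (+0 fires, +1 burnt)
  fire out at step 7

4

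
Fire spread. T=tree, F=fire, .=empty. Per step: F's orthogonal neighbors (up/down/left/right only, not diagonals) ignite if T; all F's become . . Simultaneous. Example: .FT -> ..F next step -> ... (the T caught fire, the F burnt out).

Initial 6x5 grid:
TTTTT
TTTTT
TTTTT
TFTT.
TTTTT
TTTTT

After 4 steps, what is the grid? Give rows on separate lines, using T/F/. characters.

Step 1: 4 trees catch fire, 1 burn out
  TTTTT
  TTTTT
  TFTTT
  F.FT.
  TFTTT
  TTTTT
Step 2: 7 trees catch fire, 4 burn out
  TTTTT
  TFTTT
  F.FTT
  ...F.
  F.FTT
  TFTTT
Step 3: 7 trees catch fire, 7 burn out
  TFTTT
  F.FTT
  ...FT
  .....
  ...FT
  F.FTT
Step 4: 6 trees catch fire, 7 burn out
  F.FTT
  ...FT
  ....F
  .....
  ....F
  ...FT

F.FTT
...FT
....F
.....
....F
...FT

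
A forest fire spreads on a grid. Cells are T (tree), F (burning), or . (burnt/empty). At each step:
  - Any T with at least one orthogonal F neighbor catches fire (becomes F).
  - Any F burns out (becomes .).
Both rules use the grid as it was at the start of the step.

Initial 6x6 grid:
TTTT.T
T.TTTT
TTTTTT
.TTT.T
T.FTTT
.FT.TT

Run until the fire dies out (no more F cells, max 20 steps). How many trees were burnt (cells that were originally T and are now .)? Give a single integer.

Answer: 26

Derivation:
Step 1: +3 fires, +2 burnt (F count now 3)
Step 2: +4 fires, +3 burnt (F count now 4)
Step 3: +5 fires, +4 burnt (F count now 5)
Step 4: +6 fires, +5 burnt (F count now 6)
Step 5: +5 fires, +6 burnt (F count now 5)
Step 6: +2 fires, +5 burnt (F count now 2)
Step 7: +1 fires, +2 burnt (F count now 1)
Step 8: +0 fires, +1 burnt (F count now 0)
Fire out after step 8
Initially T: 27, now '.': 35
Total burnt (originally-T cells now '.'): 26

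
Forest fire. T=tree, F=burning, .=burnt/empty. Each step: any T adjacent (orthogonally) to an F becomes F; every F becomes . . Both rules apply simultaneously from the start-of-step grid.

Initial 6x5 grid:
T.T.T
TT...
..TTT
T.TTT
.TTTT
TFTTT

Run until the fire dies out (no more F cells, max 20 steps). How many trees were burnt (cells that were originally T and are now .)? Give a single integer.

Answer: 14

Derivation:
Step 1: +3 fires, +1 burnt (F count now 3)
Step 2: +2 fires, +3 burnt (F count now 2)
Step 3: +3 fires, +2 burnt (F count now 3)
Step 4: +3 fires, +3 burnt (F count now 3)
Step 5: +2 fires, +3 burnt (F count now 2)
Step 6: +1 fires, +2 burnt (F count now 1)
Step 7: +0 fires, +1 burnt (F count now 0)
Fire out after step 7
Initially T: 20, now '.': 24
Total burnt (originally-T cells now '.'): 14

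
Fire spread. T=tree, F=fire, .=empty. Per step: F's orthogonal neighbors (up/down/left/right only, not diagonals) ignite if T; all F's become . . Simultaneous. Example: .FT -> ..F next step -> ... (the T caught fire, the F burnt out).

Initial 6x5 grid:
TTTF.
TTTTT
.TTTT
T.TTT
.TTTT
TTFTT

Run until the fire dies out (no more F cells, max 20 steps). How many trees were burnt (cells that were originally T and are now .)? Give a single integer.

Step 1: +5 fires, +2 burnt (F count now 5)
Step 2: +9 fires, +5 burnt (F count now 9)
Step 3: +6 fires, +9 burnt (F count now 6)
Step 4: +3 fires, +6 burnt (F count now 3)
Step 5: +0 fires, +3 burnt (F count now 0)
Fire out after step 5
Initially T: 24, now '.': 29
Total burnt (originally-T cells now '.'): 23

Answer: 23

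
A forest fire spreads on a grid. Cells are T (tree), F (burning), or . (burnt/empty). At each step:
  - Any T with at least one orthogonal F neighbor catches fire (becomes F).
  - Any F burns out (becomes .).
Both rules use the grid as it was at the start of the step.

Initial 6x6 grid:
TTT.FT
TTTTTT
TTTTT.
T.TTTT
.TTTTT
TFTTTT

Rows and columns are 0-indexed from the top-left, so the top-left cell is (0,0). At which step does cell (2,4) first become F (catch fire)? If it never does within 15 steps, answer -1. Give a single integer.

Step 1: cell (2,4)='T' (+5 fires, +2 burnt)
Step 2: cell (2,4)='F' (+5 fires, +5 burnt)
  -> target ignites at step 2
Step 3: cell (2,4)='.' (+6 fires, +5 burnt)
Step 4: cell (2,4)='.' (+7 fires, +6 burnt)
Step 5: cell (2,4)='.' (+4 fires, +7 burnt)
Step 6: cell (2,4)='.' (+2 fires, +4 burnt)
Step 7: cell (2,4)='.' (+1 fires, +2 burnt)
Step 8: cell (2,4)='.' (+0 fires, +1 burnt)
  fire out at step 8

2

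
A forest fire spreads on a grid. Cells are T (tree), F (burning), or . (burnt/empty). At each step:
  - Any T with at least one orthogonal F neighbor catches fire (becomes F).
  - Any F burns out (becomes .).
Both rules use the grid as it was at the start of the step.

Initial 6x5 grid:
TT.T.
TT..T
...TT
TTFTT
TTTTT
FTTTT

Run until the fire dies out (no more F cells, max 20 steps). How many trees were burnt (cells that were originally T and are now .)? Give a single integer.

Step 1: +5 fires, +2 burnt (F count now 5)
Step 2: +6 fires, +5 burnt (F count now 6)
Step 3: +3 fires, +6 burnt (F count now 3)
Step 4: +2 fires, +3 burnt (F count now 2)
Step 5: +0 fires, +2 burnt (F count now 0)
Fire out after step 5
Initially T: 21, now '.': 25
Total burnt (originally-T cells now '.'): 16

Answer: 16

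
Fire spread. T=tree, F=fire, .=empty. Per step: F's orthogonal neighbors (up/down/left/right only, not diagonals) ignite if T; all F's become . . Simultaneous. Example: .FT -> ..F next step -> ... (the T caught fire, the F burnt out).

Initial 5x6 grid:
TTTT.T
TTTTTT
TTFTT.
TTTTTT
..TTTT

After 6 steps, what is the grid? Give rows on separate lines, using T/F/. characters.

Step 1: 4 trees catch fire, 1 burn out
  TTTT.T
  TTFTTT
  TF.FT.
  TTFTTT
  ..TTTT
Step 2: 8 trees catch fire, 4 burn out
  TTFT.T
  TF.FTT
  F...F.
  TF.FTT
  ..FTTT
Step 3: 7 trees catch fire, 8 burn out
  TF.F.T
  F...FT
  ......
  F...FT
  ...FTT
Step 4: 4 trees catch fire, 7 burn out
  F....T
  .....F
  ......
  .....F
  ....FT
Step 5: 2 trees catch fire, 4 burn out
  .....F
  ......
  ......
  ......
  .....F
Step 6: 0 trees catch fire, 2 burn out
  ......
  ......
  ......
  ......
  ......

......
......
......
......
......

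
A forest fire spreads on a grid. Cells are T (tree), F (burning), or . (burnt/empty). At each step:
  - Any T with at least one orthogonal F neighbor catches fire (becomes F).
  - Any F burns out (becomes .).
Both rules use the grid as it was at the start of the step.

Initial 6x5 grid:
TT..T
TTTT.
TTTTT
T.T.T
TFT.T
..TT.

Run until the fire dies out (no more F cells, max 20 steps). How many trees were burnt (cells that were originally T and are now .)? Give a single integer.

Answer: 19

Derivation:
Step 1: +2 fires, +1 burnt (F count now 2)
Step 2: +3 fires, +2 burnt (F count now 3)
Step 3: +3 fires, +3 burnt (F count now 3)
Step 4: +4 fires, +3 burnt (F count now 4)
Step 5: +4 fires, +4 burnt (F count now 4)
Step 6: +2 fires, +4 burnt (F count now 2)
Step 7: +1 fires, +2 burnt (F count now 1)
Step 8: +0 fires, +1 burnt (F count now 0)
Fire out after step 8
Initially T: 20, now '.': 29
Total burnt (originally-T cells now '.'): 19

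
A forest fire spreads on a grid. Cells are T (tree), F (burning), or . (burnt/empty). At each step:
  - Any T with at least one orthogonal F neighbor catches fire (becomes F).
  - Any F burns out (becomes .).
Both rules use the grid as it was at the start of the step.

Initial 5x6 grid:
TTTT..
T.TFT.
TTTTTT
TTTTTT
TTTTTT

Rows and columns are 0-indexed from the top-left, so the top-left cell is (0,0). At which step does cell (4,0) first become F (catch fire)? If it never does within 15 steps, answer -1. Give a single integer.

Step 1: cell (4,0)='T' (+4 fires, +1 burnt)
Step 2: cell (4,0)='T' (+4 fires, +4 burnt)
Step 3: cell (4,0)='T' (+6 fires, +4 burnt)
Step 4: cell (4,0)='T' (+6 fires, +6 burnt)
Step 5: cell (4,0)='T' (+4 fires, +6 burnt)
Step 6: cell (4,0)='F' (+1 fires, +4 burnt)
  -> target ignites at step 6
Step 7: cell (4,0)='.' (+0 fires, +1 burnt)
  fire out at step 7

6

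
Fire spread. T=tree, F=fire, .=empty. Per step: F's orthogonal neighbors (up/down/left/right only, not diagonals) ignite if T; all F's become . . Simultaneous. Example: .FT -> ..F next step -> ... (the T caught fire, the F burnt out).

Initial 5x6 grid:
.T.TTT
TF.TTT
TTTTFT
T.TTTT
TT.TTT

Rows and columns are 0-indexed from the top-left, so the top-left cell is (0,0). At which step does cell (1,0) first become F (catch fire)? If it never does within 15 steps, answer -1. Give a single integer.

Step 1: cell (1,0)='F' (+7 fires, +2 burnt)
  -> target ignites at step 1
Step 2: cell (1,0)='.' (+8 fires, +7 burnt)
Step 3: cell (1,0)='.' (+6 fires, +8 burnt)
Step 4: cell (1,0)='.' (+1 fires, +6 burnt)
Step 5: cell (1,0)='.' (+1 fires, +1 burnt)
Step 6: cell (1,0)='.' (+0 fires, +1 burnt)
  fire out at step 6

1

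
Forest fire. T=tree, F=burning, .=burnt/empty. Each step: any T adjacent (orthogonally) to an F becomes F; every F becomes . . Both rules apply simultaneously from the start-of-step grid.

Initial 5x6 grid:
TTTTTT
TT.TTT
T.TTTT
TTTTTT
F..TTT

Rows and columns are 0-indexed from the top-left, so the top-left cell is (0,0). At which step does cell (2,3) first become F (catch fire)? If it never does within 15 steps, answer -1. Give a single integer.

Step 1: cell (2,3)='T' (+1 fires, +1 burnt)
Step 2: cell (2,3)='T' (+2 fires, +1 burnt)
Step 3: cell (2,3)='T' (+2 fires, +2 burnt)
Step 4: cell (2,3)='T' (+4 fires, +2 burnt)
Step 5: cell (2,3)='F' (+4 fires, +4 burnt)
  -> target ignites at step 5
Step 6: cell (2,3)='.' (+5 fires, +4 burnt)
Step 7: cell (2,3)='.' (+4 fires, +5 burnt)
Step 8: cell (2,3)='.' (+2 fires, +4 burnt)
Step 9: cell (2,3)='.' (+1 fires, +2 burnt)
Step 10: cell (2,3)='.' (+0 fires, +1 burnt)
  fire out at step 10

5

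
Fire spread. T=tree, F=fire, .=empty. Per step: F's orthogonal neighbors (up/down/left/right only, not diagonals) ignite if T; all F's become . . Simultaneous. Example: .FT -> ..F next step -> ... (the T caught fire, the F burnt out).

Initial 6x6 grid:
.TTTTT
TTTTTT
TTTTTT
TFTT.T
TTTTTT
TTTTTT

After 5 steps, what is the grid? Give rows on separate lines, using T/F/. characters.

Step 1: 4 trees catch fire, 1 burn out
  .TTTTT
  TTTTTT
  TFTTTT
  F.FT.T
  TFTTTT
  TTTTTT
Step 2: 7 trees catch fire, 4 burn out
  .TTTTT
  TFTTTT
  F.FTTT
  ...F.T
  F.FTTT
  TFTTTT
Step 3: 7 trees catch fire, 7 burn out
  .FTTTT
  F.FTTT
  ...FTT
  .....T
  ...FTT
  F.FTTT
Step 4: 5 trees catch fire, 7 burn out
  ..FTTT
  ...FTT
  ....FT
  .....T
  ....FT
  ...FTT
Step 5: 5 trees catch fire, 5 burn out
  ...FTT
  ....FT
  .....F
  .....T
  .....F
  ....FT

...FTT
....FT
.....F
.....T
.....F
....FT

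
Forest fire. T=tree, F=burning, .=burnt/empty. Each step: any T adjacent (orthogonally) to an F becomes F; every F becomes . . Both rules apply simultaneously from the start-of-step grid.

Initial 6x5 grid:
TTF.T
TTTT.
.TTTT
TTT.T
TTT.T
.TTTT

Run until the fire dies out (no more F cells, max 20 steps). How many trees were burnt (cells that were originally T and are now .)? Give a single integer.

Answer: 22

Derivation:
Step 1: +2 fires, +1 burnt (F count now 2)
Step 2: +4 fires, +2 burnt (F count now 4)
Step 3: +4 fires, +4 burnt (F count now 4)
Step 4: +3 fires, +4 burnt (F count now 3)
Step 5: +4 fires, +3 burnt (F count now 4)
Step 6: +4 fires, +4 burnt (F count now 4)
Step 7: +1 fires, +4 burnt (F count now 1)
Step 8: +0 fires, +1 burnt (F count now 0)
Fire out after step 8
Initially T: 23, now '.': 29
Total burnt (originally-T cells now '.'): 22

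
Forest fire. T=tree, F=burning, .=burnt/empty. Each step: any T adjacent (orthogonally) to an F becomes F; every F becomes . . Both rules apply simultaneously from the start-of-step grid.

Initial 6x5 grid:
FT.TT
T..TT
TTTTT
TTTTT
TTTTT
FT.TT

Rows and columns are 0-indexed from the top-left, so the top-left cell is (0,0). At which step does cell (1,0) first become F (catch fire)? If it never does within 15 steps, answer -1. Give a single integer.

Step 1: cell (1,0)='F' (+4 fires, +2 burnt)
  -> target ignites at step 1
Step 2: cell (1,0)='.' (+3 fires, +4 burnt)
Step 3: cell (1,0)='.' (+3 fires, +3 burnt)
Step 4: cell (1,0)='.' (+3 fires, +3 burnt)
Step 5: cell (1,0)='.' (+4 fires, +3 burnt)
Step 6: cell (1,0)='.' (+4 fires, +4 burnt)
Step 7: cell (1,0)='.' (+2 fires, +4 burnt)
Step 8: cell (1,0)='.' (+1 fires, +2 burnt)
Step 9: cell (1,0)='.' (+0 fires, +1 burnt)
  fire out at step 9

1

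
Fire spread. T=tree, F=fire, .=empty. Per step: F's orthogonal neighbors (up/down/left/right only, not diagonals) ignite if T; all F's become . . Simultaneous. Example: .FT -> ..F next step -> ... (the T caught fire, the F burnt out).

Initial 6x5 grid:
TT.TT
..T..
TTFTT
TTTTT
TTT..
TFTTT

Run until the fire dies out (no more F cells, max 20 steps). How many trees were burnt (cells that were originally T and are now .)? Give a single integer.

Step 1: +7 fires, +2 burnt (F count now 7)
Step 2: +7 fires, +7 burnt (F count now 7)
Step 3: +3 fires, +7 burnt (F count now 3)
Step 4: +0 fires, +3 burnt (F count now 0)
Fire out after step 4
Initially T: 21, now '.': 26
Total burnt (originally-T cells now '.'): 17

Answer: 17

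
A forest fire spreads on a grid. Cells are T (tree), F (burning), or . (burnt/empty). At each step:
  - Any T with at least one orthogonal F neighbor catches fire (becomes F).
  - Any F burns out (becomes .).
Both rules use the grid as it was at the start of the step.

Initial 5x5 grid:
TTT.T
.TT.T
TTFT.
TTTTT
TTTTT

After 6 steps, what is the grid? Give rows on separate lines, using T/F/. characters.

Step 1: 4 trees catch fire, 1 burn out
  TTT.T
  .TF.T
  TF.F.
  TTFTT
  TTTTT
Step 2: 6 trees catch fire, 4 burn out
  TTF.T
  .F..T
  F....
  TF.FT
  TTFTT
Step 3: 5 trees catch fire, 6 burn out
  TF..T
  ....T
  .....
  F...F
  TF.FT
Step 4: 3 trees catch fire, 5 burn out
  F...T
  ....T
  .....
  .....
  F...F
Step 5: 0 trees catch fire, 3 burn out
  ....T
  ....T
  .....
  .....
  .....
Step 6: 0 trees catch fire, 0 burn out
  ....T
  ....T
  .....
  .....
  .....

....T
....T
.....
.....
.....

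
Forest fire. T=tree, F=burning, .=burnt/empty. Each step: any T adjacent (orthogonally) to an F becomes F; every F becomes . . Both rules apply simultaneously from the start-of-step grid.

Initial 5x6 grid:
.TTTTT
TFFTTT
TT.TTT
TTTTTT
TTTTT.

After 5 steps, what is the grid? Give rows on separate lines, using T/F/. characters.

Step 1: 5 trees catch fire, 2 burn out
  .FFTTT
  F..FTT
  TF.TTT
  TTTTTT
  TTTTT.
Step 2: 5 trees catch fire, 5 burn out
  ...FTT
  ....FT
  F..FTT
  TFTTTT
  TTTTT.
Step 3: 7 trees catch fire, 5 burn out
  ....FT
  .....F
  ....FT
  F.FFTT
  TFTTT.
Step 4: 6 trees catch fire, 7 burn out
  .....F
  ......
  .....F
  ....FT
  F.FFT.
Step 5: 2 trees catch fire, 6 burn out
  ......
  ......
  ......
  .....F
  ....F.

......
......
......
.....F
....F.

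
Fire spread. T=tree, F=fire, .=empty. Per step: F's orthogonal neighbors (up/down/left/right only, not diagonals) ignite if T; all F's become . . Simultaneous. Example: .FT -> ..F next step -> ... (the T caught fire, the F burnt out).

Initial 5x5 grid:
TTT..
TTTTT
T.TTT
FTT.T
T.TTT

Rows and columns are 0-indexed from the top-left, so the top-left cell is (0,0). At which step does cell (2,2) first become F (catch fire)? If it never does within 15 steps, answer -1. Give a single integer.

Step 1: cell (2,2)='T' (+3 fires, +1 burnt)
Step 2: cell (2,2)='T' (+2 fires, +3 burnt)
Step 3: cell (2,2)='F' (+4 fires, +2 burnt)
  -> target ignites at step 3
Step 4: cell (2,2)='.' (+4 fires, +4 burnt)
Step 5: cell (2,2)='.' (+4 fires, +4 burnt)
Step 6: cell (2,2)='.' (+2 fires, +4 burnt)
Step 7: cell (2,2)='.' (+0 fires, +2 burnt)
  fire out at step 7

3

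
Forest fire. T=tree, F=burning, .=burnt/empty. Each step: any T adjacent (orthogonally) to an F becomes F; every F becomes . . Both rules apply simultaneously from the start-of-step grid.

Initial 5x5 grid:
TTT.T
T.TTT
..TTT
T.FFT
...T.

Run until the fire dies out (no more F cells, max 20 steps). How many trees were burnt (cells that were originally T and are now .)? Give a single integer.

Step 1: +4 fires, +2 burnt (F count now 4)
Step 2: +3 fires, +4 burnt (F count now 3)
Step 3: +2 fires, +3 burnt (F count now 2)
Step 4: +2 fires, +2 burnt (F count now 2)
Step 5: +1 fires, +2 burnt (F count now 1)
Step 6: +1 fires, +1 burnt (F count now 1)
Step 7: +0 fires, +1 burnt (F count now 0)
Fire out after step 7
Initially T: 14, now '.': 24
Total burnt (originally-T cells now '.'): 13

Answer: 13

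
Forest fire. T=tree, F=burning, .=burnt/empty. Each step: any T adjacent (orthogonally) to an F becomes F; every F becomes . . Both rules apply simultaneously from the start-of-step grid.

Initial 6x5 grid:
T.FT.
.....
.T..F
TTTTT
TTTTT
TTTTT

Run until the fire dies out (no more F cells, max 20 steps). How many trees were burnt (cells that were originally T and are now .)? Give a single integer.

Step 1: +2 fires, +2 burnt (F count now 2)
Step 2: +2 fires, +2 burnt (F count now 2)
Step 3: +3 fires, +2 burnt (F count now 3)
Step 4: +3 fires, +3 burnt (F count now 3)
Step 5: +4 fires, +3 burnt (F count now 4)
Step 6: +2 fires, +4 burnt (F count now 2)
Step 7: +1 fires, +2 burnt (F count now 1)
Step 8: +0 fires, +1 burnt (F count now 0)
Fire out after step 8
Initially T: 18, now '.': 29
Total burnt (originally-T cells now '.'): 17

Answer: 17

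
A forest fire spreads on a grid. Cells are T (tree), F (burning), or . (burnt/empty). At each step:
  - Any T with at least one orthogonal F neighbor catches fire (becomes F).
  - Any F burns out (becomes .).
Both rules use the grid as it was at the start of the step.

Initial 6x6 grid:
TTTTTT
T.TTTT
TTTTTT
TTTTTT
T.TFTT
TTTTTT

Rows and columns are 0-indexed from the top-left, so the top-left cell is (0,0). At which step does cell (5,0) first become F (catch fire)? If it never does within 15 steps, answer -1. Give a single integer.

Step 1: cell (5,0)='T' (+4 fires, +1 burnt)
Step 2: cell (5,0)='T' (+6 fires, +4 burnt)
Step 3: cell (5,0)='T' (+7 fires, +6 burnt)
Step 4: cell (5,0)='F' (+7 fires, +7 burnt)
  -> target ignites at step 4
Step 5: cell (5,0)='.' (+5 fires, +7 burnt)
Step 6: cell (5,0)='.' (+3 fires, +5 burnt)
Step 7: cell (5,0)='.' (+1 fires, +3 burnt)
Step 8: cell (5,0)='.' (+0 fires, +1 burnt)
  fire out at step 8

4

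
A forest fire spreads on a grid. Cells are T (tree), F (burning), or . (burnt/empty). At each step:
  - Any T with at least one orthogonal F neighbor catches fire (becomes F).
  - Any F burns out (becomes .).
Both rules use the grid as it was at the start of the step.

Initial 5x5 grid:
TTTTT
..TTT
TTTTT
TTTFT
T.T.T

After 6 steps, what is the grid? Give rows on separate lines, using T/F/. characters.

Step 1: 3 trees catch fire, 1 burn out
  TTTTT
  ..TTT
  TTTFT
  TTF.F
  T.T.T
Step 2: 6 trees catch fire, 3 burn out
  TTTTT
  ..TFT
  TTF.F
  TF...
  T.F.F
Step 3: 5 trees catch fire, 6 burn out
  TTTFT
  ..F.F
  TF...
  F....
  T....
Step 4: 4 trees catch fire, 5 burn out
  TTF.F
  .....
  F....
  .....
  F....
Step 5: 1 trees catch fire, 4 burn out
  TF...
  .....
  .....
  .....
  .....
Step 6: 1 trees catch fire, 1 burn out
  F....
  .....
  .....
  .....
  .....

F....
.....
.....
.....
.....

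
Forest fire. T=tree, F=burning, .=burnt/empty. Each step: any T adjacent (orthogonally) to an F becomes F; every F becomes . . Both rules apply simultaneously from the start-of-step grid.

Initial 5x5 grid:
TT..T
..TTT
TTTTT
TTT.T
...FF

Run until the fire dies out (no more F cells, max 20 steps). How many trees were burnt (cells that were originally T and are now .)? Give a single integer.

Answer: 13

Derivation:
Step 1: +1 fires, +2 burnt (F count now 1)
Step 2: +1 fires, +1 burnt (F count now 1)
Step 3: +2 fires, +1 burnt (F count now 2)
Step 4: +3 fires, +2 burnt (F count now 3)
Step 5: +3 fires, +3 burnt (F count now 3)
Step 6: +2 fires, +3 burnt (F count now 2)
Step 7: +1 fires, +2 burnt (F count now 1)
Step 8: +0 fires, +1 burnt (F count now 0)
Fire out after step 8
Initially T: 15, now '.': 23
Total burnt (originally-T cells now '.'): 13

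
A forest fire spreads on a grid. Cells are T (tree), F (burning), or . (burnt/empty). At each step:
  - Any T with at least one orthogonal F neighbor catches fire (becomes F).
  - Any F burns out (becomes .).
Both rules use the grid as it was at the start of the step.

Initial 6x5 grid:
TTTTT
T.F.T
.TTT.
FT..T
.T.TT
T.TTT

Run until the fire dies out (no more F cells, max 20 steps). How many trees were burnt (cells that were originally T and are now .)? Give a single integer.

Step 1: +3 fires, +2 burnt (F count now 3)
Step 2: +5 fires, +3 burnt (F count now 5)
Step 3: +2 fires, +5 burnt (F count now 2)
Step 4: +2 fires, +2 burnt (F count now 2)
Step 5: +0 fires, +2 burnt (F count now 0)
Fire out after step 5
Initially T: 19, now '.': 23
Total burnt (originally-T cells now '.'): 12

Answer: 12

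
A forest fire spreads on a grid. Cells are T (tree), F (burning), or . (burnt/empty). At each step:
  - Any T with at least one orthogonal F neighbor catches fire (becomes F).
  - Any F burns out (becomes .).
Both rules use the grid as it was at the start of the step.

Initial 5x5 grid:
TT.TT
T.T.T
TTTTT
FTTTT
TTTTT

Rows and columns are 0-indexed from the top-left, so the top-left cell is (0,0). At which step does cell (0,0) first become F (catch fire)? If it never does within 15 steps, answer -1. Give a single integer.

Step 1: cell (0,0)='T' (+3 fires, +1 burnt)
Step 2: cell (0,0)='T' (+4 fires, +3 burnt)
Step 3: cell (0,0)='F' (+4 fires, +4 burnt)
  -> target ignites at step 3
Step 4: cell (0,0)='.' (+5 fires, +4 burnt)
Step 5: cell (0,0)='.' (+2 fires, +5 burnt)
Step 6: cell (0,0)='.' (+1 fires, +2 burnt)
Step 7: cell (0,0)='.' (+1 fires, +1 burnt)
Step 8: cell (0,0)='.' (+1 fires, +1 burnt)
Step 9: cell (0,0)='.' (+0 fires, +1 burnt)
  fire out at step 9

3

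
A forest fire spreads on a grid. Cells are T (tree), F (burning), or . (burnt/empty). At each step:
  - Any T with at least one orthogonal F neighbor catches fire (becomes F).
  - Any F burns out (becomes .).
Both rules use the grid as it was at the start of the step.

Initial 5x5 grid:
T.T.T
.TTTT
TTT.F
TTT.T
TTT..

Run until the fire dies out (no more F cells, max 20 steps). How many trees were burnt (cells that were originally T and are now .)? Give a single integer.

Step 1: +2 fires, +1 burnt (F count now 2)
Step 2: +2 fires, +2 burnt (F count now 2)
Step 3: +1 fires, +2 burnt (F count now 1)
Step 4: +3 fires, +1 burnt (F count now 3)
Step 5: +2 fires, +3 burnt (F count now 2)
Step 6: +3 fires, +2 burnt (F count now 3)
Step 7: +2 fires, +3 burnt (F count now 2)
Step 8: +1 fires, +2 burnt (F count now 1)
Step 9: +0 fires, +1 burnt (F count now 0)
Fire out after step 9
Initially T: 17, now '.': 24
Total burnt (originally-T cells now '.'): 16

Answer: 16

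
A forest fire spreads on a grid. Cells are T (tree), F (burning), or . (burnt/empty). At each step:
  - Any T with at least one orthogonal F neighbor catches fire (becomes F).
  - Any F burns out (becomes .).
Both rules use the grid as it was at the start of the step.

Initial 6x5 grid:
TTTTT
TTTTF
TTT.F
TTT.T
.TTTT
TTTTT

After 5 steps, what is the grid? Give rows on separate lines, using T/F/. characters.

Step 1: 3 trees catch fire, 2 burn out
  TTTTF
  TTTF.
  TTT..
  TTT.F
  .TTTT
  TTTTT
Step 2: 3 trees catch fire, 3 burn out
  TTTF.
  TTF..
  TTT..
  TTT..
  .TTTF
  TTTTT
Step 3: 5 trees catch fire, 3 burn out
  TTF..
  TF...
  TTF..
  TTT..
  .TTF.
  TTTTF
Step 4: 6 trees catch fire, 5 burn out
  TF...
  F....
  TF...
  TTF..
  .TF..
  TTTF.
Step 5: 5 trees catch fire, 6 burn out
  F....
  .....
  F....
  TF...
  .F...
  TTF..

F....
.....
F....
TF...
.F...
TTF..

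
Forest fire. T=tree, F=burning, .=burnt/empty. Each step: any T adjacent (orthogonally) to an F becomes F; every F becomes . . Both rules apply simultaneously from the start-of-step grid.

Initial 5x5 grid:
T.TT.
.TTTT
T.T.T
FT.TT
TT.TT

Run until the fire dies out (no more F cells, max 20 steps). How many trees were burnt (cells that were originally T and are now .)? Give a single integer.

Step 1: +3 fires, +1 burnt (F count now 3)
Step 2: +1 fires, +3 burnt (F count now 1)
Step 3: +0 fires, +1 burnt (F count now 0)
Fire out after step 3
Initially T: 17, now '.': 12
Total burnt (originally-T cells now '.'): 4

Answer: 4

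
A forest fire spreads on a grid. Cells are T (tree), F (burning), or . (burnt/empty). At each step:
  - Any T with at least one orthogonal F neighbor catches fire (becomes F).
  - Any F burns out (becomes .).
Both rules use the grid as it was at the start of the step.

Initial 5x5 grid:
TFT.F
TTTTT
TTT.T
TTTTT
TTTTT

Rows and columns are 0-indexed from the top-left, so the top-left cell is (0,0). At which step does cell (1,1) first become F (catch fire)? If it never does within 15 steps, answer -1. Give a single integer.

Step 1: cell (1,1)='F' (+4 fires, +2 burnt)
  -> target ignites at step 1
Step 2: cell (1,1)='.' (+5 fires, +4 burnt)
Step 3: cell (1,1)='.' (+4 fires, +5 burnt)
Step 4: cell (1,1)='.' (+5 fires, +4 burnt)
Step 5: cell (1,1)='.' (+3 fires, +5 burnt)
Step 6: cell (1,1)='.' (+0 fires, +3 burnt)
  fire out at step 6

1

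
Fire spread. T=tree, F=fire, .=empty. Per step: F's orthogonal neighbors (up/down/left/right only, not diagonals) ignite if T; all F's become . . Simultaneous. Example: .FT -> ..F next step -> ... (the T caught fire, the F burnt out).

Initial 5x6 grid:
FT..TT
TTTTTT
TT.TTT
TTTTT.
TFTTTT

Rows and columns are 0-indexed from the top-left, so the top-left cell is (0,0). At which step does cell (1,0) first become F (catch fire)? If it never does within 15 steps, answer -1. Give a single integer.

Step 1: cell (1,0)='F' (+5 fires, +2 burnt)
  -> target ignites at step 1
Step 2: cell (1,0)='.' (+6 fires, +5 burnt)
Step 3: cell (1,0)='.' (+3 fires, +6 burnt)
Step 4: cell (1,0)='.' (+4 fires, +3 burnt)
Step 5: cell (1,0)='.' (+2 fires, +4 burnt)
Step 6: cell (1,0)='.' (+3 fires, +2 burnt)
Step 7: cell (1,0)='.' (+1 fires, +3 burnt)
Step 8: cell (1,0)='.' (+0 fires, +1 burnt)
  fire out at step 8

1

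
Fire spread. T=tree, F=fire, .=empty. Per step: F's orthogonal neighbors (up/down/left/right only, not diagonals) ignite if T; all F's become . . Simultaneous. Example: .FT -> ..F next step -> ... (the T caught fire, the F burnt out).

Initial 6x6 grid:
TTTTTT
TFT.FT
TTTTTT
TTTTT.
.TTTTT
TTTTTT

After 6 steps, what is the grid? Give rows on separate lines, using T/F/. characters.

Step 1: 7 trees catch fire, 2 burn out
  TFTTFT
  F.F..F
  TFTTFT
  TTTTT.
  .TTTTT
  TTTTTT
Step 2: 10 trees catch fire, 7 burn out
  F.FF.F
  ......
  F.FF.F
  TFTTF.
  .TTTTT
  TTTTTT
Step 3: 5 trees catch fire, 10 burn out
  ......
  ......
  ......
  F.FF..
  .FTTFT
  TTTTTT
Step 4: 5 trees catch fire, 5 burn out
  ......
  ......
  ......
  ......
  ..FF.F
  TFTTFT
Step 5: 4 trees catch fire, 5 burn out
  ......
  ......
  ......
  ......
  ......
  F.FF.F
Step 6: 0 trees catch fire, 4 burn out
  ......
  ......
  ......
  ......
  ......
  ......

......
......
......
......
......
......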